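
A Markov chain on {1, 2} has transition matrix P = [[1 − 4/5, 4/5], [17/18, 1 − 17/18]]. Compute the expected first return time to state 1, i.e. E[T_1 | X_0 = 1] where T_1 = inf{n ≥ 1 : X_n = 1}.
E[T_1 | X_0 = 1] = 1/π_1 = 157/85

For an irreducible recurrent Markov chain with stationary distribution π, E[T_i | X_0 = i] = 1/π_i (Kac's formula). Here π_1 = (17/18)/(4/5 + 17/18) = (17/18)/(157/90) = 85/157, so E[T_1 | X_0 = 1] = 1/π_1 = (4/5 + 17/18)/(17/18) = (157/90)/(17/18) = 157/85.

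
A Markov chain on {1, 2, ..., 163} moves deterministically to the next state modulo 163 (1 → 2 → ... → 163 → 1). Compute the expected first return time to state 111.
E[T_111 | X_0 = 111] = 163

The chain cycles deterministically, so starting at state 111 it returns in exactly 163 steps. Equivalently, the stationary distribution is uniform π_j = 1/163 for every state j, so by Kac's formula E[T_111] = 1/π_111 = 163.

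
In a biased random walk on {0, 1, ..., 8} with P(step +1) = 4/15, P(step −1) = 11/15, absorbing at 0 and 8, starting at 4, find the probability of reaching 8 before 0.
P(hit 8 before 0) = (1 − (11/4)^4) / (1 − (11/4)^8) = 256/14897

Let u_k denote P(reach 8 before 0 | start at k). Boundary: u_0 = 0, u_8 = 1. Recurrence: u_k = 4/15·u_{k+1} + 11/15·u_{k-1} for 1 ≤ k ≤ 7. Try u_k = A + B·r^k with r = q/p = (11/15)/(4/15) = 11/4. Substitution satisfies the recurrence; boundary conditions give:
  u_k = (1 − r^k) / (1 − r^N) = (1 − (11/4)^4) / (1 − (11/4)^8) = 256/14897.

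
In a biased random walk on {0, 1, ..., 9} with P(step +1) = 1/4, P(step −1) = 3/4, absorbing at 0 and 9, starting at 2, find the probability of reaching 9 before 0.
P(hit 9 before 0) = (1 − (3)^2) / (1 − (3)^9) = 4/9841

Let u_k denote P(reach 9 before 0 | start at k). Boundary: u_0 = 0, u_9 = 1. Recurrence: u_k = 1/4·u_{k+1} + 3/4·u_{k-1} for 1 ≤ k ≤ 8. Try u_k = A + B·r^k with r = q/p = (3/4)/(1/4) = 3. Substitution satisfies the recurrence; boundary conditions give:
  u_k = (1 − r^k) / (1 − r^N) = (1 − (3)^2) / (1 − (3)^9) = 4/9841.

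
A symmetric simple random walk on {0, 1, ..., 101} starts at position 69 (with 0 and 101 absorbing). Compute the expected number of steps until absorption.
E[τ | X_0 = 69] = 2208

Let v_k = E[τ | X_0 = k]. Boundary: v_0 = v_101 = 0. Recurrence: v_k = 1 + (v_{k-1} + v_{k+1})/2 for 1 ≤ k ≤ 100. The particular solution to v_k − (v_{k-1} + v_{k+1})/2 = 1 is v_k = −k^2. Adding homogeneous solution A + B k and matching boundaries gives v_k = k (101 − k). Substituting k = 69: v_69 = 69 · 32 = 2208.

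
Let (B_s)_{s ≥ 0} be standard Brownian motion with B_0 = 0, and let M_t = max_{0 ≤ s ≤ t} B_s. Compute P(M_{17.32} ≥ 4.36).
P(M_{17.32} ≥ 4.36) = 2·P(B_{17.32} ≥ 4.36) = 2(1 − Φ(4.36/√17.32)) ≈ 0.2948

By the reflection principle for Brownian motion, P(M_t ≥ a) = 2 · P(B_t ≥ a) for a ≥ 0. Since B_t ~ N(0, t), P(B_t ≥ 4.36) = 1 − Φ(4.36/√t) = 1 − Φ(4.36/√17.32) = 1 − Φ(1.0476). So
  P(M_{17.32} ≥ 4.36) = 2(1 − Φ(1.0476)) ≈ 0.2948.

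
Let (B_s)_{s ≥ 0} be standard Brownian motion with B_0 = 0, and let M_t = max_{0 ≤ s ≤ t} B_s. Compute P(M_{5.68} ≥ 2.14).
P(M_{5.68} ≥ 2.14) = 2·P(B_{5.68} ≥ 2.14) = 2(1 − Φ(2.14/√5.68)) ≈ 0.3692

By the reflection principle for Brownian motion, P(M_t ≥ a) = 2 · P(B_t ≥ a) for a ≥ 0. Since B_t ~ N(0, t), P(B_t ≥ 2.14) = 1 − Φ(2.14/√t) = 1 − Φ(2.14/√5.68) = 1 − Φ(0.8979). So
  P(M_{5.68} ≥ 2.14) = 2(1 − Φ(0.8979)) ≈ 0.3692.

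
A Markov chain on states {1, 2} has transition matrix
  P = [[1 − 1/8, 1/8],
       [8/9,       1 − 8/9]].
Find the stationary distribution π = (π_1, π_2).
π_1 = 64/73, π_2 = 9/73

Solve πP = π with π_1 + π_2 = 1. From πP = π: π_1 · (1 − 1/8) + π_2 · 8/9 = π_1 ⇒ π_2 · 8/9 = π_1 · 1/8 ⇒ π_2/π_1 = (1/8)/(8/9) = 9/64. Together with π_1 + π_2 = 1:
  π_1 = (8/9)/(1/8 + 8/9) = (8/9)/(73/72) = 64/73,
  π_2 = (1/8)/(1/8 + 8/9) = (1/8)/(73/72) = 9/73.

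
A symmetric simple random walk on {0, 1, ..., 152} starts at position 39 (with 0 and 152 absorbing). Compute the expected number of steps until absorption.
E[τ | X_0 = 39] = 4407

Let v_k = E[τ | X_0 = k]. Boundary: v_0 = v_152 = 0. Recurrence: v_k = 1 + (v_{k-1} + v_{k+1})/2 for 1 ≤ k ≤ 151. The particular solution to v_k − (v_{k-1} + v_{k+1})/2 = 1 is v_k = −k^2. Adding homogeneous solution A + B k and matching boundaries gives v_k = k (152 − k). Substituting k = 39: v_39 = 39 · 113 = 4407.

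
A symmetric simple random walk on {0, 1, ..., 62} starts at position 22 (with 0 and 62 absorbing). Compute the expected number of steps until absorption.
E[τ | X_0 = 22] = 880

Let v_k = E[τ | X_0 = k]. Boundary: v_0 = v_62 = 0. Recurrence: v_k = 1 + (v_{k-1} + v_{k+1})/2 for 1 ≤ k ≤ 61. The particular solution to v_k − (v_{k-1} + v_{k+1})/2 = 1 is v_k = −k^2. Adding homogeneous solution A + B k and matching boundaries gives v_k = k (62 − k). Substituting k = 22: v_22 = 22 · 40 = 880.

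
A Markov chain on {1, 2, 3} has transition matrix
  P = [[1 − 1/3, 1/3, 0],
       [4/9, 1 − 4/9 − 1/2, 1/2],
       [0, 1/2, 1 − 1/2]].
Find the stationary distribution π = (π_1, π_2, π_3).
π = (2/5, 3/10, 3/10)

This is a birth-death chain on three states, which satisfies detailed balance: π_1 · P_{12} = π_2 · P_{21} and π_2 · P_{23} = π_3 · P_{32}.
From π_1 · 1/3 = π_2 · 4/9: π_2/π_1 = (1/3)/(4/9) = 3/4.
From π_2 · 1/2 = π_3 · 1/2: π_3/π_2 = (1/2)/(1/2) = 1.
Take π_1 proportional to 1; then unnormalized π = (1, 3/4, 3/4). Normalize by dividing by the sum 5/2:
  π = (2/5, 3/10, 3/10).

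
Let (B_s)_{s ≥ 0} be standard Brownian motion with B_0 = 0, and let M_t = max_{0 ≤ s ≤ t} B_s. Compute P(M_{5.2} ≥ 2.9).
P(M_{5.2} ≥ 2.9) = 2·P(B_{5.2} ≥ 2.9) = 2(1 − Φ(2.9/√5.2)) ≈ 0.2035

By the reflection principle for Brownian motion, P(M_t ≥ a) = 2 · P(B_t ≥ a) for a ≥ 0. Since B_t ~ N(0, t), P(B_t ≥ 2.9) = 1 − Φ(2.9/√t) = 1 − Φ(2.9/√5.2) = 1 − Φ(1.2717). So
  P(M_{5.2} ≥ 2.9) = 2(1 − Φ(1.2717)) ≈ 0.2035.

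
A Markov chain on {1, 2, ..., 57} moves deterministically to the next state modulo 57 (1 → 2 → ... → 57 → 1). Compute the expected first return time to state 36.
E[T_36 | X_0 = 36] = 57

The chain cycles deterministically, so starting at state 36 it returns in exactly 57 steps. Equivalently, the stationary distribution is uniform π_j = 1/57 for every state j, so by Kac's formula E[T_36] = 1/π_36 = 57.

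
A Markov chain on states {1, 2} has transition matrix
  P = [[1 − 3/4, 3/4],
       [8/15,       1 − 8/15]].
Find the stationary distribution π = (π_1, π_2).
π_1 = 32/77, π_2 = 45/77

Solve πP = π with π_1 + π_2 = 1. From πP = π: π_1 · (1 − 3/4) + π_2 · 8/15 = π_1 ⇒ π_2 · 8/15 = π_1 · 3/4 ⇒ π_2/π_1 = (3/4)/(8/15) = 45/32. Together with π_1 + π_2 = 1:
  π_1 = (8/15)/(3/4 + 8/15) = (8/15)/(77/60) = 32/77,
  π_2 = (3/4)/(3/4 + 8/15) = (3/4)/(77/60) = 45/77.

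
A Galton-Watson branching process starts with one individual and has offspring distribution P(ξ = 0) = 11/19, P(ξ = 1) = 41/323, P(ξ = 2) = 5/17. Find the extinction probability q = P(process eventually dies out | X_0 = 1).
q = 1

Mean offspring μ = 0·11/19 + 1·41/323 + 2·5/17 = 231/323 ≤ 1. For μ ≤ 1 with offspring not concentrated at 1, the Galton-Watson process goes extinct almost surely, so q = 1.
(Algebraic check: The pgf is f(s) = 11/19 + 41/323·s + 5/17·s². The extinction probability q is the smallest fixed point of f in [0, 1]. Setting s = f(s):
  5/17·s² + (41/323 − 1)·s + 11/19 = 0
  5/17·s² − (11/19 + 5/17)·s + 11/19 = 0
which factors as (s − 1)·(5/17·s − 11/19) = 0, giving roots s = 1 and s = (11/19)/(5/17) = 187/95. Since 187/95 ≥ 1, the smallest root in [0, 1] is s = 1.)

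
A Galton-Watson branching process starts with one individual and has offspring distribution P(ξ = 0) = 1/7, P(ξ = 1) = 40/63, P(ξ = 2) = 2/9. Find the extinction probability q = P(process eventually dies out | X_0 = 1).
q = 9/14

The pgf is f(s) = 1/7 + 40/63·s + 2/9·s². The extinction probability q is the smallest fixed point of f in [0, 1]. Setting s = f(s):
  2/9·s² + (40/63 − 1)·s + 1/7 = 0
  2/9·s² − (1/7 + 2/9)·s + 1/7 = 0
which factors as (s − 1)·(2/9·s − 1/7) = 0, giving roots s = 1 and s = (1/7)/(2/9) = 9/14.
Mean offspring μ = 40/63 + 2·2/9 = 68/63 > 1 (supercritical), so q < 1. The extinction probability is the smaller root: q = (1/7)/(2/9) = 9/14.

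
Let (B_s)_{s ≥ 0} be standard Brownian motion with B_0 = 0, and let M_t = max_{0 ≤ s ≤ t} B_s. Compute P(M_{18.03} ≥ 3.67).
P(M_{18.03} ≥ 3.67) = 2·P(B_{18.03} ≥ 3.67) = 2(1 − Φ(3.67/√18.03)) ≈ 0.3874

By the reflection principle for Brownian motion, P(M_t ≥ a) = 2 · P(B_t ≥ a) for a ≥ 0. Since B_t ~ N(0, t), P(B_t ≥ 3.67) = 1 − Φ(3.67/√t) = 1 − Φ(3.67/√18.03) = 1 − Φ(0.8643). So
  P(M_{18.03} ≥ 3.67) = 2(1 − Φ(0.8643)) ≈ 0.3874.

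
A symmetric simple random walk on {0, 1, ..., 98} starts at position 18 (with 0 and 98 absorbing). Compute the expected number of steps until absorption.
E[τ | X_0 = 18] = 1440

Let v_k = E[τ | X_0 = k]. Boundary: v_0 = v_98 = 0. Recurrence: v_k = 1 + (v_{k-1} + v_{k+1})/2 for 1 ≤ k ≤ 97. The particular solution to v_k − (v_{k-1} + v_{k+1})/2 = 1 is v_k = −k^2. Adding homogeneous solution A + B k and matching boundaries gives v_k = k (98 − k). Substituting k = 18: v_18 = 18 · 80 = 1440.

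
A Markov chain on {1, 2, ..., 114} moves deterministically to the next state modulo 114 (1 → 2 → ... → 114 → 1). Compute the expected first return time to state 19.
E[T_19 | X_0 = 19] = 114

The chain cycles deterministically, so starting at state 19 it returns in exactly 114 steps. Equivalently, the stationary distribution is uniform π_j = 1/114 for every state j, so by Kac's formula E[T_19] = 1/π_19 = 114.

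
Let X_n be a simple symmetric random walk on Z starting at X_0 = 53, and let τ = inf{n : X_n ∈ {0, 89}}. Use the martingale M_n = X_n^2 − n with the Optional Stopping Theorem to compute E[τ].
E[τ] = 1908

M_n = X_n^2 − n is a martingale (since E[X_{n+1}^2 | F_n] = X_n^2 + 1). By OST (τ has finite mean in a bounded region), E[M_τ] = E[M_0] = X_0^2 − 0 = 53^2 = 2809. Also E[M_τ] = E[X_τ^2] − E[τ]. The walk exits at 0 or 89, with P(hit 89 first) = 53/89, so E[X_τ^2] = 89^2 · 53/89 + 0 = 4717. Thus E[τ] = E[X_τ^2] − E[M_τ] = 4717 − 2809 = 1908 = 53(89 − 53) = 1908.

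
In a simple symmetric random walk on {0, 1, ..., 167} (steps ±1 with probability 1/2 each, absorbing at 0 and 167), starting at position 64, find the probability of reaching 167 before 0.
P(hit 167 before 0) = 64/167

Let u_k = P(hit 167 before 0 | start at k). Then u_0 = 0, u_167 = 1, and u_k = u_{k-1}/2 + u_{k+1}/2 for 1 ≤ k ≤ 166. This harmonic recurrence is solved by u_k = k/167, giving u_64 = 64/167.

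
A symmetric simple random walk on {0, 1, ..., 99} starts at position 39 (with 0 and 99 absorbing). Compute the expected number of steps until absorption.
E[τ | X_0 = 39] = 2340

Let v_k = E[τ | X_0 = k]. Boundary: v_0 = v_99 = 0. Recurrence: v_k = 1 + (v_{k-1} + v_{k+1})/2 for 1 ≤ k ≤ 98. The particular solution to v_k − (v_{k-1} + v_{k+1})/2 = 1 is v_k = −k^2. Adding homogeneous solution A + B k and matching boundaries gives v_k = k (99 − k). Substituting k = 39: v_39 = 39 · 60 = 2340.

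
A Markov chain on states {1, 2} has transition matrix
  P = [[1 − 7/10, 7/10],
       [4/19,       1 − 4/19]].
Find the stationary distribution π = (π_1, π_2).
π_1 = 40/173, π_2 = 133/173

Solve πP = π with π_1 + π_2 = 1. From πP = π: π_1 · (1 − 7/10) + π_2 · 4/19 = π_1 ⇒ π_2 · 4/19 = π_1 · 7/10 ⇒ π_2/π_1 = (7/10)/(4/19) = 133/40. Together with π_1 + π_2 = 1:
  π_1 = (4/19)/(7/10 + 4/19) = (4/19)/(173/190) = 40/173,
  π_2 = (7/10)/(7/10 + 4/19) = (7/10)/(173/190) = 133/173.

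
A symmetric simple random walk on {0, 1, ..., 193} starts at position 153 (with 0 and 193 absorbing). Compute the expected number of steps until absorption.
E[τ | X_0 = 153] = 6120

Let v_k = E[τ | X_0 = k]. Boundary: v_0 = v_193 = 0. Recurrence: v_k = 1 + (v_{k-1} + v_{k+1})/2 for 1 ≤ k ≤ 192. The particular solution to v_k − (v_{k-1} + v_{k+1})/2 = 1 is v_k = −k^2. Adding homogeneous solution A + B k and matching boundaries gives v_k = k (193 − k). Substituting k = 153: v_153 = 153 · 40 = 6120.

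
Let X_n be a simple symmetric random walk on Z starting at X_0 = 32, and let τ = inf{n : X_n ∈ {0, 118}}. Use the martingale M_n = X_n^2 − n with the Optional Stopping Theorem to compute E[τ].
E[τ] = 2752

M_n = X_n^2 − n is a martingale (since E[X_{n+1}^2 | F_n] = X_n^2 + 1). By OST (τ has finite mean in a bounded region), E[M_τ] = E[M_0] = X_0^2 − 0 = 32^2 = 1024. Also E[M_τ] = E[X_τ^2] − E[τ]. The walk exits at 0 or 118, with P(hit 118 first) = 32/118, so E[X_τ^2] = 118^2 · 32/118 + 0 = 3776. Thus E[τ] = E[X_τ^2] − E[M_τ] = 3776 − 1024 = 2752 = 32(118 − 32) = 2752.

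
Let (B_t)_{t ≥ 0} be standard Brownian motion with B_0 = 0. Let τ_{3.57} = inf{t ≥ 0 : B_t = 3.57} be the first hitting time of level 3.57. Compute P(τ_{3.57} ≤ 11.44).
P(τ_{3.57} ≤ 11.44) = 2(1 − Φ(3.57/√11.44)) = 2(1 − Φ(1.0555)) ≈ 0.2912

By the reflection principle for standard BM, P(τ_b ≤ t) = 2 · P(B_t ≥ b). Since B_t ~ N(0, t), P(B_t ≥ 3.57) = 1 − Φ(3.57/√t) = 1 − Φ(3.57/√11.44) = 1 − Φ(1.0555) ≈ 0.14560. Doubling: P(τ_{3.57} ≤ 11.44) ≈ 2 · 0.14560 = 0.29120 ≈ 0.2912.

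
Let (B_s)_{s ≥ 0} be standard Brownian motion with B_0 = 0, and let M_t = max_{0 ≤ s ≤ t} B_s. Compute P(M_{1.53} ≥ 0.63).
P(M_{1.53} ≥ 0.63) = 2·P(B_{1.53} ≥ 0.63) = 2(1 − Φ(0.63/√1.53)) ≈ 0.6105

By the reflection principle for Brownian motion, P(M_t ≥ a) = 2 · P(B_t ≥ a) for a ≥ 0. Since B_t ~ N(0, t), P(B_t ≥ 0.63) = 1 − Φ(0.63/√t) = 1 − Φ(0.63/√1.53) = 1 − Φ(0.5093). So
  P(M_{1.53} ≥ 0.63) = 2(1 − Φ(0.5093)) ≈ 0.6105.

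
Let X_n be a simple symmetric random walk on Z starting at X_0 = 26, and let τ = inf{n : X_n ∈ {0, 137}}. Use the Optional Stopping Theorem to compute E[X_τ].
E[X_τ] = 26

X_n is a martingale and τ is a bounded-mean stopping time (indeed τ is finite a.s. with bounded expectation since the walk is in a bounded region). By the OST, E[X_τ] = E[X_0] = 26. Equivalently: E[X_τ] = 137 · P(hit 137 first) + 0 · P(hit 0 first) = 137 · (26/137) = 26.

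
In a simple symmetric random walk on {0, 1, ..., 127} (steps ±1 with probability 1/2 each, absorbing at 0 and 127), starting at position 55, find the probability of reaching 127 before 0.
P(hit 127 before 0) = 55/127

Let u_k = P(hit 127 before 0 | start at k). Then u_0 = 0, u_127 = 1, and u_k = u_{k-1}/2 + u_{k+1}/2 for 1 ≤ k ≤ 126. This harmonic recurrence is solved by u_k = k/127, giving u_55 = 55/127.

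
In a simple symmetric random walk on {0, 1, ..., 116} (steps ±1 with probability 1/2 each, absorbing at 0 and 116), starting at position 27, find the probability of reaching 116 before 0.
P(hit 116 before 0) = 27/116

Let u_k = P(hit 116 before 0 | start at k). Then u_0 = 0, u_116 = 1, and u_k = u_{k-1}/2 + u_{k+1}/2 for 1 ≤ k ≤ 115. This harmonic recurrence is solved by u_k = k/116, giving u_27 = 27/116.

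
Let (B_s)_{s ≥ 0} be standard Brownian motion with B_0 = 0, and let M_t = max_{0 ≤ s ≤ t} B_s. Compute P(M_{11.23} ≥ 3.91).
P(M_{11.23} ≥ 3.91) = 2·P(B_{11.23} ≥ 3.91) = 2(1 − Φ(3.91/√11.23)) ≈ 0.2433

By the reflection principle for Brownian motion, P(M_t ≥ a) = 2 · P(B_t ≥ a) for a ≥ 0. Since B_t ~ N(0, t), P(B_t ≥ 3.91) = 1 − Φ(3.91/√t) = 1 − Φ(3.91/√11.23) = 1 − Φ(1.1668). So
  P(M_{11.23} ≥ 3.91) = 2(1 − Φ(1.1668)) ≈ 0.2433.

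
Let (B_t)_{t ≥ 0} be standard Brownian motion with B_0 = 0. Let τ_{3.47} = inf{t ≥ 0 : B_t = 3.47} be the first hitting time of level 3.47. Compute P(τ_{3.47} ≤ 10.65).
P(τ_{3.47} ≤ 10.65) = 2(1 − Φ(3.47/√10.65)) = 2(1 − Φ(1.0633)) ≈ 0.2876

By the reflection principle for standard BM, P(τ_b ≤ t) = 2 · P(B_t ≥ b). Since B_t ~ N(0, t), P(B_t ≥ 3.47) = 1 − Φ(3.47/√t) = 1 − Φ(3.47/√10.65) = 1 − Φ(1.0633) ≈ 0.14382. Doubling: P(τ_{3.47} ≤ 10.65) ≈ 2 · 0.14382 = 0.28764 ≈ 0.2876.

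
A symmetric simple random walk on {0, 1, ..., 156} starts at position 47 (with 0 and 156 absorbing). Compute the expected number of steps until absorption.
E[τ | X_0 = 47] = 5123

Let v_k = E[τ | X_0 = k]. Boundary: v_0 = v_156 = 0. Recurrence: v_k = 1 + (v_{k-1} + v_{k+1})/2 for 1 ≤ k ≤ 155. The particular solution to v_k − (v_{k-1} + v_{k+1})/2 = 1 is v_k = −k^2. Adding homogeneous solution A + B k and matching boundaries gives v_k = k (156 − k). Substituting k = 47: v_47 = 47 · 109 = 5123.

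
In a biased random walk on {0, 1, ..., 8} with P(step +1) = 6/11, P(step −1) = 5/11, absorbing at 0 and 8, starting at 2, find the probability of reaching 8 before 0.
P(hit 8 before 0) = (1 − (5/6)^2) / (1 − (5/6)^8) = 46656/117181

Let u_k denote P(reach 8 before 0 | start at k). Boundary: u_0 = 0, u_8 = 1. Recurrence: u_k = 6/11·u_{k+1} + 5/11·u_{k-1} for 1 ≤ k ≤ 7. Try u_k = A + B·r^k with r = q/p = (5/11)/(6/11) = 5/6. Substitution satisfies the recurrence; boundary conditions give:
  u_k = (1 − r^k) / (1 − r^N) = (1 − (5/6)^2) / (1 − (5/6)^8) = 46656/117181.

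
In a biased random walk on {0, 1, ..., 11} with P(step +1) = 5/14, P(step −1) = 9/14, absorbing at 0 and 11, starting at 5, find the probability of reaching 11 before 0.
P(hit 11 before 0) = (1 − (9/5)^5) / (1 − (9/5)^11) = 218453125/7833057871

Let u_k denote P(reach 11 before 0 | start at k). Boundary: u_0 = 0, u_11 = 1. Recurrence: u_k = 5/14·u_{k+1} + 9/14·u_{k-1} for 1 ≤ k ≤ 10. Try u_k = A + B·r^k with r = q/p = (9/14)/(5/14) = 9/5. Substitution satisfies the recurrence; boundary conditions give:
  u_k = (1 − r^k) / (1 − r^N) = (1 − (9/5)^5) / (1 − (9/5)^11) = 218453125/7833057871.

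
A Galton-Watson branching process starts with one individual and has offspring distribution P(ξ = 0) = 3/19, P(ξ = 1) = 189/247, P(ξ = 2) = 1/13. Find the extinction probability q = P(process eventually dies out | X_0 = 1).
q = 1

Mean offspring μ = 0·3/19 + 1·189/247 + 2·1/13 = 227/247 ≤ 1. For μ ≤ 1 with offspring not concentrated at 1, the Galton-Watson process goes extinct almost surely, so q = 1.
(Algebraic check: The pgf is f(s) = 3/19 + 189/247·s + 1/13·s². The extinction probability q is the smallest fixed point of f in [0, 1]. Setting s = f(s):
  1/13·s² + (189/247 − 1)·s + 3/19 = 0
  1/13·s² − (3/19 + 1/13)·s + 3/19 = 0
which factors as (s − 1)·(1/13·s − 3/19) = 0, giving roots s = 1 and s = (3/19)/(1/13) = 39/19. Since 39/19 ≥ 1, the smallest root in [0, 1] is s = 1.)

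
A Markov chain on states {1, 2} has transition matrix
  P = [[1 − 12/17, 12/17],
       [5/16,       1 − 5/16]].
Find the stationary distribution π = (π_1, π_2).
π_1 = 85/277, π_2 = 192/277

Solve πP = π with π_1 + π_2 = 1. From πP = π: π_1 · (1 − 12/17) + π_2 · 5/16 = π_1 ⇒ π_2 · 5/16 = π_1 · 12/17 ⇒ π_2/π_1 = (12/17)/(5/16) = 192/85. Together with π_1 + π_2 = 1:
  π_1 = (5/16)/(12/17 + 5/16) = (5/16)/(277/272) = 85/277,
  π_2 = (12/17)/(12/17 + 5/16) = (12/17)/(277/272) = 192/277.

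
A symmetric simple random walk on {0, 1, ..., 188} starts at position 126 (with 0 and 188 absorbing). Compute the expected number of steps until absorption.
E[τ | X_0 = 126] = 7812

Let v_k = E[τ | X_0 = k]. Boundary: v_0 = v_188 = 0. Recurrence: v_k = 1 + (v_{k-1} + v_{k+1})/2 for 1 ≤ k ≤ 187. The particular solution to v_k − (v_{k-1} + v_{k+1})/2 = 1 is v_k = −k^2. Adding homogeneous solution A + B k and matching boundaries gives v_k = k (188 − k). Substituting k = 126: v_126 = 126 · 62 = 7812.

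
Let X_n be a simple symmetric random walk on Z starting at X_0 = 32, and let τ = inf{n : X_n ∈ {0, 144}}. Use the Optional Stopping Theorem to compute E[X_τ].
E[X_τ] = 32

X_n is a martingale and τ is a bounded-mean stopping time (indeed τ is finite a.s. with bounded expectation since the walk is in a bounded region). By the OST, E[X_τ] = E[X_0] = 32. Equivalently: E[X_τ] = 144 · P(hit 144 first) + 0 · P(hit 0 first) = 144 · (32/144) = 32.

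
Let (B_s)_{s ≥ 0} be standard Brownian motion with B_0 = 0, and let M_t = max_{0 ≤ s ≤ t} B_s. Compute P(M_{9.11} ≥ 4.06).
P(M_{9.11} ≥ 4.06) = 2·P(B_{9.11} ≥ 4.06) = 2(1 − Φ(4.06/√9.11)) ≈ 0.1786

By the reflection principle for Brownian motion, P(M_t ≥ a) = 2 · P(B_t ≥ a) for a ≥ 0. Since B_t ~ N(0, t), P(B_t ≥ 4.06) = 1 − Φ(4.06/√t) = 1 − Φ(4.06/√9.11) = 1 − Φ(1.3451). So
  P(M_{9.11} ≥ 4.06) = 2(1 − Φ(1.3451)) ≈ 0.1786.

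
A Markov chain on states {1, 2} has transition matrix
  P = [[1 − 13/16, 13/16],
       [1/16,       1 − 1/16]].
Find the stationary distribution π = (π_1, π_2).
π_1 = 1/14, π_2 = 13/14

Solve πP = π with π_1 + π_2 = 1. From πP = π: π_1 · (1 − 13/16) + π_2 · 1/16 = π_1 ⇒ π_2 · 1/16 = π_1 · 13/16 ⇒ π_2/π_1 = (13/16)/(1/16) = 13. Together with π_1 + π_2 = 1:
  π_1 = (1/16)/(13/16 + 1/16) = (1/16)/(7/8) = 1/14,
  π_2 = (13/16)/(13/16 + 1/16) = (13/16)/(7/8) = 13/14.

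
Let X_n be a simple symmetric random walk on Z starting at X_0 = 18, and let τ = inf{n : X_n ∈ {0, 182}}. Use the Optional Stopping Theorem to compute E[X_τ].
E[X_τ] = 18

X_n is a martingale and τ is a bounded-mean stopping time (indeed τ is finite a.s. with bounded expectation since the walk is in a bounded region). By the OST, E[X_τ] = E[X_0] = 18. Equivalently: E[X_τ] = 182 · P(hit 182 first) + 0 · P(hit 0 first) = 182 · (18/182) = 18.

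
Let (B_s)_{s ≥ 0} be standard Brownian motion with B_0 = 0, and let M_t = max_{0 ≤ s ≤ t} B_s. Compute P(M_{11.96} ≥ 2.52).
P(M_{11.96} ≥ 2.52) = 2·P(B_{11.96} ≥ 2.52) = 2(1 − Φ(2.52/√11.96)) ≈ 0.4662

By the reflection principle for Brownian motion, P(M_t ≥ a) = 2 · P(B_t ≥ a) for a ≥ 0. Since B_t ~ N(0, t), P(B_t ≥ 2.52) = 1 − Φ(2.52/√t) = 1 − Φ(2.52/√11.96) = 1 − Φ(0.7287). So
  P(M_{11.96} ≥ 2.52) = 2(1 − Φ(0.7287)) ≈ 0.4662.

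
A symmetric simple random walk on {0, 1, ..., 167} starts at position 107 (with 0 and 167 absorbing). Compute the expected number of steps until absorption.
E[τ | X_0 = 107] = 6420

Let v_k = E[τ | X_0 = k]. Boundary: v_0 = v_167 = 0. Recurrence: v_k = 1 + (v_{k-1} + v_{k+1})/2 for 1 ≤ k ≤ 166. The particular solution to v_k − (v_{k-1} + v_{k+1})/2 = 1 is v_k = −k^2. Adding homogeneous solution A + B k and matching boundaries gives v_k = k (167 − k). Substituting k = 107: v_107 = 107 · 60 = 6420.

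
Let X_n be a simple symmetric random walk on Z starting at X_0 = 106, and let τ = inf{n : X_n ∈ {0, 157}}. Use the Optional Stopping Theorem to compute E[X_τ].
E[X_τ] = 106

X_n is a martingale and τ is a bounded-mean stopping time (indeed τ is finite a.s. with bounded expectation since the walk is in a bounded region). By the OST, E[X_τ] = E[X_0] = 106. Equivalently: E[X_τ] = 157 · P(hit 157 first) + 0 · P(hit 0 first) = 157 · (106/157) = 106.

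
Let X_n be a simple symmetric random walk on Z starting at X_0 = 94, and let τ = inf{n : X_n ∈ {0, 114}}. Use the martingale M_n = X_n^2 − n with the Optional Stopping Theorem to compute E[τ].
E[τ] = 1880

M_n = X_n^2 − n is a martingale (since E[X_{n+1}^2 | F_n] = X_n^2 + 1). By OST (τ has finite mean in a bounded region), E[M_τ] = E[M_0] = X_0^2 − 0 = 94^2 = 8836. Also E[M_τ] = E[X_τ^2] − E[τ]. The walk exits at 0 or 114, with P(hit 114 first) = 94/114, so E[X_τ^2] = 114^2 · 94/114 + 0 = 10716. Thus E[τ] = E[X_τ^2] − E[M_τ] = 10716 − 8836 = 1880 = 94(114 − 94) = 1880.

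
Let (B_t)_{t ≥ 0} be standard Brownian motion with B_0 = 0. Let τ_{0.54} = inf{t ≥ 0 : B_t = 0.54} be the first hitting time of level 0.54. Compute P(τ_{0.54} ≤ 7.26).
P(τ_{0.54} ≤ 7.26) = 2(1 − Φ(0.54/√7.26)) = 2(1 − Φ(0.2004)) ≈ 0.8412

By the reflection principle for standard BM, P(τ_b ≤ t) = 2 · P(B_t ≥ b). Since B_t ~ N(0, t), P(B_t ≥ 0.54) = 1 − Φ(0.54/√t) = 1 − Φ(0.54/√7.26) = 1 − Φ(0.2004) ≈ 0.42058. Doubling: P(τ_{0.54} ≤ 7.26) ≈ 2 · 0.42058 = 0.84116 ≈ 0.8412.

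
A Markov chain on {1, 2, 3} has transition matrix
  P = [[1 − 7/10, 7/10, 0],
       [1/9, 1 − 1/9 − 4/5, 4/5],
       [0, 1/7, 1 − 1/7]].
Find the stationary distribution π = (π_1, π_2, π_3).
π = (50/2129, 315/2129, 1764/2129)

This is a birth-death chain on three states, which satisfies detailed balance: π_1 · P_{12} = π_2 · P_{21} and π_2 · P_{23} = π_3 · P_{32}.
From π_1 · 7/10 = π_2 · 1/9: π_2/π_1 = (7/10)/(1/9) = 63/10.
From π_2 · 4/5 = π_3 · 1/7: π_3/π_2 = (4/5)/(1/7) = 28/5.
Take π_1 proportional to 1; then unnormalized π = (1, 63/10, 882/25). Normalize by dividing by the sum 2129/50:
  π = (50/2129, 315/2129, 1764/2129).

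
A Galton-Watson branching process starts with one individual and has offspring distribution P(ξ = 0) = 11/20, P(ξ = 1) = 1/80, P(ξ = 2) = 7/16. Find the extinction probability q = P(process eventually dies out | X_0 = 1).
q = 1

Mean offspring μ = 0·11/20 + 1·1/80 + 2·7/16 = 71/80 ≤ 1. For μ ≤ 1 with offspring not concentrated at 1, the Galton-Watson process goes extinct almost surely, so q = 1.
(Algebraic check: The pgf is f(s) = 11/20 + 1/80·s + 7/16·s². The extinction probability q is the smallest fixed point of f in [0, 1]. Setting s = f(s):
  7/16·s² + (1/80 − 1)·s + 11/20 = 0
  7/16·s² − (11/20 + 7/16)·s + 11/20 = 0
which factors as (s − 1)·(7/16·s − 11/20) = 0, giving roots s = 1 and s = (11/20)/(7/16) = 44/35. Since 44/35 ≥ 1, the smallest root in [0, 1] is s = 1.)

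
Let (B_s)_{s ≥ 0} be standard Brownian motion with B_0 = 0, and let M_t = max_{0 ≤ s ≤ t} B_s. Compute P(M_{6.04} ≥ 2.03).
P(M_{6.04} ≥ 2.03) = 2·P(B_{6.04} ≥ 2.03) = 2(1 − Φ(2.03/√6.04)) ≈ 0.4088

By the reflection principle for Brownian motion, P(M_t ≥ a) = 2 · P(B_t ≥ a) for a ≥ 0. Since B_t ~ N(0, t), P(B_t ≥ 2.03) = 1 − Φ(2.03/√t) = 1 − Φ(2.03/√6.04) = 1 − Φ(0.8260). So
  P(M_{6.04} ≥ 2.03) = 2(1 − Φ(0.8260)) ≈ 0.4088.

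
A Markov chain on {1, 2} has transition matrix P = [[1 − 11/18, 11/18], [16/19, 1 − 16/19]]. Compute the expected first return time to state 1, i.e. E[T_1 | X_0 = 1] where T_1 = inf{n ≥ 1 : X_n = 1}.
E[T_1 | X_0 = 1] = 1/π_1 = 497/288

For an irreducible recurrent Markov chain with stationary distribution π, E[T_i | X_0 = i] = 1/π_i (Kac's formula). Here π_1 = (16/19)/(11/18 + 16/19) = (16/19)/(497/342) = 288/497, so E[T_1 | X_0 = 1] = 1/π_1 = (11/18 + 16/19)/(16/19) = (497/342)/(16/19) = 497/288.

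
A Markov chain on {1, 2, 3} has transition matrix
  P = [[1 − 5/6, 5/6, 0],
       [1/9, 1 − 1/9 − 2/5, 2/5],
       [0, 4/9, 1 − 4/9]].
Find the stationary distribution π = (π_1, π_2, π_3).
π = (4/61, 30/61, 27/61)

This is a birth-death chain on three states, which satisfies detailed balance: π_1 · P_{12} = π_2 · P_{21} and π_2 · P_{23} = π_3 · P_{32}.
From π_1 · 5/6 = π_2 · 1/9: π_2/π_1 = (5/6)/(1/9) = 15/2.
From π_2 · 2/5 = π_3 · 4/9: π_3/π_2 = (2/5)/(4/9) = 9/10.
Take π_1 proportional to 1; then unnormalized π = (1, 15/2, 27/4). Normalize by dividing by the sum 61/4:
  π = (4/61, 30/61, 27/61).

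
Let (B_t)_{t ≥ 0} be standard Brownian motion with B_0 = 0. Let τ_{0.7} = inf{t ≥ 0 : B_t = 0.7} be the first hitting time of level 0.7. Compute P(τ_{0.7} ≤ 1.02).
P(τ_{0.7} ≤ 1.02) = 2(1 − Φ(0.7/√1.02)) = 2(1 − Φ(0.6931)) ≈ 0.4882

By the reflection principle for standard BM, P(τ_b ≤ t) = 2 · P(B_t ≥ b). Since B_t ~ N(0, t), P(B_t ≥ 0.7) = 1 − Φ(0.7/√t) = 1 − Φ(0.7/√1.02) = 1 − Φ(0.6931) ≈ 0.24412. Doubling: P(τ_{0.7} ≤ 1.02) ≈ 2 · 0.24412 = 0.48824 ≈ 0.4882.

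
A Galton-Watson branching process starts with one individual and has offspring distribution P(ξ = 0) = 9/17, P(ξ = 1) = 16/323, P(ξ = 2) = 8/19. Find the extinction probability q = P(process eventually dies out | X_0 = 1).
q = 1

Mean offspring μ = 0·9/17 + 1·16/323 + 2·8/19 = 288/323 ≤ 1. For μ ≤ 1 with offspring not concentrated at 1, the Galton-Watson process goes extinct almost surely, so q = 1.
(Algebraic check: The pgf is f(s) = 9/17 + 16/323·s + 8/19·s². The extinction probability q is the smallest fixed point of f in [0, 1]. Setting s = f(s):
  8/19·s² + (16/323 − 1)·s + 9/17 = 0
  8/19·s² − (9/17 + 8/19)·s + 9/17 = 0
which factors as (s − 1)·(8/19·s − 9/17) = 0, giving roots s = 1 and s = (9/17)/(8/19) = 171/136. Since 171/136 ≥ 1, the smallest root in [0, 1] is s = 1.)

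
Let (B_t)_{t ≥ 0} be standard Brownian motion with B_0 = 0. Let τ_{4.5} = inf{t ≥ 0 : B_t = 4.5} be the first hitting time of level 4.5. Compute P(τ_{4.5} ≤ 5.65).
P(τ_{4.5} ≤ 5.65) = 2(1 − Φ(4.5/√5.65)) = 2(1 − Φ(1.8932)) ≈ 0.0583

By the reflection principle for standard BM, P(τ_b ≤ t) = 2 · P(B_t ≥ b). Since B_t ~ N(0, t), P(B_t ≥ 4.5) = 1 − Φ(4.5/√t) = 1 − Φ(4.5/√5.65) = 1 − Φ(1.8932) ≈ 0.02917. Doubling: P(τ_{4.5} ≤ 5.65) ≈ 2 · 0.02917 = 0.05834 ≈ 0.0583.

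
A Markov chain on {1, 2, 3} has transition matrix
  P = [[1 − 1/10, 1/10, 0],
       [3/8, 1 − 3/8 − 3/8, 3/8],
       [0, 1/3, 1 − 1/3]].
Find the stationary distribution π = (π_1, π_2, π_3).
π = (30/47, 8/47, 9/47)

This is a birth-death chain on three states, which satisfies detailed balance: π_1 · P_{12} = π_2 · P_{21} and π_2 · P_{23} = π_3 · P_{32}.
From π_1 · 1/10 = π_2 · 3/8: π_2/π_1 = (1/10)/(3/8) = 4/15.
From π_2 · 3/8 = π_3 · 1/3: π_3/π_2 = (3/8)/(1/3) = 9/8.
Take π_1 proportional to 1; then unnormalized π = (1, 4/15, 3/10). Normalize by dividing by the sum 47/30:
  π = (30/47, 8/47, 9/47).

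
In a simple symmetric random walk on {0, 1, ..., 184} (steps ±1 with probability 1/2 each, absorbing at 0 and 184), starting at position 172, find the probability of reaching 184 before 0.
P(hit 184 before 0) = 172/184 = 43/46

Let u_k = P(hit 184 before 0 | start at k). Then u_0 = 0, u_184 = 1, and u_k = u_{k-1}/2 + u_{k+1}/2 for 1 ≤ k ≤ 183. This harmonic recurrence is solved by u_k = k/184, giving u_172 = 172/184 = 43/46.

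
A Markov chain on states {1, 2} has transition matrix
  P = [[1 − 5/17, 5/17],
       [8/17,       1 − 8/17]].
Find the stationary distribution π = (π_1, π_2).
π_1 = 8/13, π_2 = 5/13

Solve πP = π with π_1 + π_2 = 1. From πP = π: π_1 · (1 − 5/17) + π_2 · 8/17 = π_1 ⇒ π_2 · 8/17 = π_1 · 5/17 ⇒ π_2/π_1 = (5/17)/(8/17) = 5/8. Together with π_1 + π_2 = 1:
  π_1 = (8/17)/(5/17 + 8/17) = (8/17)/(13/17) = 8/13,
  π_2 = (5/17)/(5/17 + 8/17) = (5/17)/(13/17) = 5/13.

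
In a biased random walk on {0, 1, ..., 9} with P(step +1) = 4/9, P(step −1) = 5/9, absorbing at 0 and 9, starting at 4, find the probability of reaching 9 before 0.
P(hit 9 before 0) = (1 − (5/4)^4) / (1 − (5/4)^9) = 377856/1690981

Let u_k denote P(reach 9 before 0 | start at k). Boundary: u_0 = 0, u_9 = 1. Recurrence: u_k = 4/9·u_{k+1} + 5/9·u_{k-1} for 1 ≤ k ≤ 8. Try u_k = A + B·r^k with r = q/p = (5/9)/(4/9) = 5/4. Substitution satisfies the recurrence; boundary conditions give:
  u_k = (1 − r^k) / (1 − r^N) = (1 − (5/4)^4) / (1 − (5/4)^9) = 377856/1690981.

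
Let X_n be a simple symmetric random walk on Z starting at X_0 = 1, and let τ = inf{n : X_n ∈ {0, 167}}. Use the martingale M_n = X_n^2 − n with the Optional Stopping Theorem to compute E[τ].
E[τ] = 166

M_n = X_n^2 − n is a martingale (since E[X_{n+1}^2 | F_n] = X_n^2 + 1). By OST (τ has finite mean in a bounded region), E[M_τ] = E[M_0] = X_0^2 − 0 = 1^2 = 1. Also E[M_τ] = E[X_τ^2] − E[τ]. The walk exits at 0 or 167, with P(hit 167 first) = 1/167, so E[X_τ^2] = 167^2 · 1/167 + 0 = 167. Thus E[τ] = E[X_τ^2] − E[M_τ] = 167 − 1 = 166 = 1(167 − 1) = 166.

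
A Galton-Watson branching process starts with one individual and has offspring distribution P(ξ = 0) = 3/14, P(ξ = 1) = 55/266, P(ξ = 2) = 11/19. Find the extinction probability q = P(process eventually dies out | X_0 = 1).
q = 57/154

The pgf is f(s) = 3/14 + 55/266·s + 11/19·s². The extinction probability q is the smallest fixed point of f in [0, 1]. Setting s = f(s):
  11/19·s² + (55/266 − 1)·s + 3/14 = 0
  11/19·s² − (3/14 + 11/19)·s + 3/14 = 0
which factors as (s − 1)·(11/19·s − 3/14) = 0, giving roots s = 1 and s = (3/14)/(11/19) = 57/154.
Mean offspring μ = 55/266 + 2·11/19 = 363/266 > 1 (supercritical), so q < 1. The extinction probability is the smaller root: q = (3/14)/(11/19) = 57/154.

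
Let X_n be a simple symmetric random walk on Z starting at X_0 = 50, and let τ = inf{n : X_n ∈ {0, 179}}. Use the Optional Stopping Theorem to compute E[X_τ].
E[X_τ] = 50

X_n is a martingale and τ is a bounded-mean stopping time (indeed τ is finite a.s. with bounded expectation since the walk is in a bounded region). By the OST, E[X_τ] = E[X_0] = 50. Equivalently: E[X_τ] = 179 · P(hit 179 first) + 0 · P(hit 0 first) = 179 · (50/179) = 50.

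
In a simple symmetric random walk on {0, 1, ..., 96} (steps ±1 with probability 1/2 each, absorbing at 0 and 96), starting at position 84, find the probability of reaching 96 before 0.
P(hit 96 before 0) = 84/96 = 7/8

Let u_k = P(hit 96 before 0 | start at k). Then u_0 = 0, u_96 = 1, and u_k = u_{k-1}/2 + u_{k+1}/2 for 1 ≤ k ≤ 95. This harmonic recurrence is solved by u_k = k/96, giving u_84 = 84/96 = 7/8.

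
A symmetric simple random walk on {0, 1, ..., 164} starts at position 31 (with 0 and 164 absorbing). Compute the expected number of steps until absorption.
E[τ | X_0 = 31] = 4123

Let v_k = E[τ | X_0 = k]. Boundary: v_0 = v_164 = 0. Recurrence: v_k = 1 + (v_{k-1} + v_{k+1})/2 for 1 ≤ k ≤ 163. The particular solution to v_k − (v_{k-1} + v_{k+1})/2 = 1 is v_k = −k^2. Adding homogeneous solution A + B k and matching boundaries gives v_k = k (164 − k). Substituting k = 31: v_31 = 31 · 133 = 4123.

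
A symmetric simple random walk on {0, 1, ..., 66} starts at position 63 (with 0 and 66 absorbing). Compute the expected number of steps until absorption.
E[τ | X_0 = 63] = 189

Let v_k = E[τ | X_0 = k]. Boundary: v_0 = v_66 = 0. Recurrence: v_k = 1 + (v_{k-1} + v_{k+1})/2 for 1 ≤ k ≤ 65. The particular solution to v_k − (v_{k-1} + v_{k+1})/2 = 1 is v_k = −k^2. Adding homogeneous solution A + B k and matching boundaries gives v_k = k (66 − k). Substituting k = 63: v_63 = 63 · 3 = 189.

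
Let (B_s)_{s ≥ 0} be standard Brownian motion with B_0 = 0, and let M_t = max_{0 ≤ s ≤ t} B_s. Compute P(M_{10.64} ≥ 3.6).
P(M_{10.64} ≥ 3.6) = 2·P(B_{10.64} ≥ 3.6) = 2(1 − Φ(3.6/√10.64)) ≈ 0.2697

By the reflection principle for Brownian motion, P(M_t ≥ a) = 2 · P(B_t ≥ a) for a ≥ 0. Since B_t ~ N(0, t), P(B_t ≥ 3.6) = 1 − Φ(3.6/√t) = 1 − Φ(3.6/√10.64) = 1 − Φ(1.1037). So
  P(M_{10.64} ≥ 3.6) = 2(1 − Φ(1.1037)) ≈ 0.2697.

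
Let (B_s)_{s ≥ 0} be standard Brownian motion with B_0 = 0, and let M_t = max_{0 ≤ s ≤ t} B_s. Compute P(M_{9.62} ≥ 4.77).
P(M_{9.62} ≥ 4.77) = 2·P(B_{9.62} ≥ 4.77) = 2(1 − Φ(4.77/√9.62)) ≈ 0.1241

By the reflection principle for Brownian motion, P(M_t ≥ a) = 2 · P(B_t ≥ a) for a ≥ 0. Since B_t ~ N(0, t), P(B_t ≥ 4.77) = 1 − Φ(4.77/√t) = 1 − Φ(4.77/√9.62) = 1 − Φ(1.5379). So
  P(M_{9.62} ≥ 4.77) = 2(1 − Φ(1.5379)) ≈ 0.1241.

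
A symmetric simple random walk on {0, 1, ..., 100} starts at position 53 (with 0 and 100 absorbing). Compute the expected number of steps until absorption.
E[τ | X_0 = 53] = 2491

Let v_k = E[τ | X_0 = k]. Boundary: v_0 = v_100 = 0. Recurrence: v_k = 1 + (v_{k-1} + v_{k+1})/2 for 1 ≤ k ≤ 99. The particular solution to v_k − (v_{k-1} + v_{k+1})/2 = 1 is v_k = −k^2. Adding homogeneous solution A + B k and matching boundaries gives v_k = k (100 − k). Substituting k = 53: v_53 = 53 · 47 = 2491.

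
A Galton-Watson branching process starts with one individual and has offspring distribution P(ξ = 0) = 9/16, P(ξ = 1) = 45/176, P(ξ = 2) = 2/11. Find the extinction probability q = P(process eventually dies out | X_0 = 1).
q = 1

Mean offspring μ = 0·9/16 + 1·45/176 + 2·2/11 = 109/176 ≤ 1. For μ ≤ 1 with offspring not concentrated at 1, the Galton-Watson process goes extinct almost surely, so q = 1.
(Algebraic check: The pgf is f(s) = 9/16 + 45/176·s + 2/11·s². The extinction probability q is the smallest fixed point of f in [0, 1]. Setting s = f(s):
  2/11·s² + (45/176 − 1)·s + 9/16 = 0
  2/11·s² − (9/16 + 2/11)·s + 9/16 = 0
which factors as (s − 1)·(2/11·s − 9/16) = 0, giving roots s = 1 and s = (9/16)/(2/11) = 99/32. Since 99/32 ≥ 1, the smallest root in [0, 1] is s = 1.)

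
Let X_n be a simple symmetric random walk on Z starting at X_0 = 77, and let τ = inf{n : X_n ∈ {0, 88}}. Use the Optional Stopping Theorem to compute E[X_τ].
E[X_τ] = 77

X_n is a martingale and τ is a bounded-mean stopping time (indeed τ is finite a.s. with bounded expectation since the walk is in a bounded region). By the OST, E[X_τ] = E[X_0] = 77. Equivalently: E[X_τ] = 88 · P(hit 88 first) + 0 · P(hit 0 first) = 88 · (77/88) = 77.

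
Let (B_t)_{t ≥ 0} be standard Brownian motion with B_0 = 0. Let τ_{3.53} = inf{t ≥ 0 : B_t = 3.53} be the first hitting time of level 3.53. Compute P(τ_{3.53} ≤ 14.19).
P(τ_{3.53} ≤ 14.19) = 2(1 − Φ(3.53/√14.19)) = 2(1 − Φ(0.9371)) ≈ 0.3487

By the reflection principle for standard BM, P(τ_b ≤ t) = 2 · P(B_t ≥ b). Since B_t ~ N(0, t), P(B_t ≥ 3.53) = 1 − Φ(3.53/√t) = 1 − Φ(3.53/√14.19) = 1 − Φ(0.9371) ≈ 0.17435. Doubling: P(τ_{3.53} ≤ 14.19) ≈ 2 · 0.17435 = 0.34870 ≈ 0.3487.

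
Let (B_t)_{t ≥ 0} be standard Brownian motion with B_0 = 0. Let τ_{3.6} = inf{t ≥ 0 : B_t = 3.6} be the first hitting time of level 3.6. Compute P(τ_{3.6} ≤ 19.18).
P(τ_{3.6} ≤ 19.18) = 2(1 − Φ(3.6/√19.18)) = 2(1 − Φ(0.8220)) ≈ 0.4111

By the reflection principle for standard BM, P(τ_b ≤ t) = 2 · P(B_t ≥ b). Since B_t ~ N(0, t), P(B_t ≥ 3.6) = 1 − Φ(3.6/√t) = 1 − Φ(3.6/√19.18) = 1 − Φ(0.8220) ≈ 0.20554. Doubling: P(τ_{3.6} ≤ 19.18) ≈ 2 · 0.20554 = 0.41108 ≈ 0.4111.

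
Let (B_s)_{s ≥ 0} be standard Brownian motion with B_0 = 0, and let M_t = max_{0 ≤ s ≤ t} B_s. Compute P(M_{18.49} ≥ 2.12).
P(M_{18.49} ≥ 2.12) = 2·P(B_{18.49} ≥ 2.12) = 2(1 − Φ(2.12/√18.49)) ≈ 0.6220

By the reflection principle for Brownian motion, P(M_t ≥ a) = 2 · P(B_t ≥ a) for a ≥ 0. Since B_t ~ N(0, t), P(B_t ≥ 2.12) = 1 − Φ(2.12/√t) = 1 − Φ(2.12/√18.49) = 1 − Φ(0.4930). So
  P(M_{18.49} ≥ 2.12) = 2(1 − Φ(0.4930)) ≈ 0.6220.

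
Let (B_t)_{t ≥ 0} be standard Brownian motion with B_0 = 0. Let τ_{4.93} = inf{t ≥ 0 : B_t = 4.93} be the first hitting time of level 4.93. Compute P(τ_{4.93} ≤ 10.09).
P(τ_{4.93} ≤ 10.09) = 2(1 − Φ(4.93/√10.09)) = 2(1 − Φ(1.5520)) ≈ 0.1207

By the reflection principle for standard BM, P(τ_b ≤ t) = 2 · P(B_t ≥ b). Since B_t ~ N(0, t), P(B_t ≥ 4.93) = 1 − Φ(4.93/√t) = 1 − Φ(4.93/√10.09) = 1 − Φ(1.5520) ≈ 0.06033. Doubling: P(τ_{4.93} ≤ 10.09) ≈ 2 · 0.06033 = 0.12066 ≈ 0.1207.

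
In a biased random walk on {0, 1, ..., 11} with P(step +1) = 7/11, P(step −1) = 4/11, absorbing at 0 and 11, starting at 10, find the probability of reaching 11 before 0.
P(hit 11 before 0) = (1 − (4/7)^10) / (1 − (4/7)^11) = 656662237/657710813

Let u_k denote P(reach 11 before 0 | start at k). Boundary: u_0 = 0, u_11 = 1. Recurrence: u_k = 7/11·u_{k+1} + 4/11·u_{k-1} for 1 ≤ k ≤ 10. Try u_k = A + B·r^k with r = q/p = (4/11)/(7/11) = 4/7. Substitution satisfies the recurrence; boundary conditions give:
  u_k = (1 − r^k) / (1 − r^N) = (1 − (4/7)^10) / (1 − (4/7)^11) = 656662237/657710813.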